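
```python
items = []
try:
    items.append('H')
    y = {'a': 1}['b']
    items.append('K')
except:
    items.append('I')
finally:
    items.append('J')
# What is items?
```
['H', 'I', 'J']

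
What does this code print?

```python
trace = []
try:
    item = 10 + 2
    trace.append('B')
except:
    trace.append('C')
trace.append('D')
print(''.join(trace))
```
BD

No exception, try block completes normally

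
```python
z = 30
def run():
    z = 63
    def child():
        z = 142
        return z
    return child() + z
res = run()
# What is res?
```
205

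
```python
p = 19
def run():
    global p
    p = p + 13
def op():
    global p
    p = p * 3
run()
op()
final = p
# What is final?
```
96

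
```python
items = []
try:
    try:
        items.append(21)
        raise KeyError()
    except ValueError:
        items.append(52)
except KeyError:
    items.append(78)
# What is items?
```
[21, 78]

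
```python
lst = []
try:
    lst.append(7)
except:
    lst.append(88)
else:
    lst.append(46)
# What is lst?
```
[7, 46]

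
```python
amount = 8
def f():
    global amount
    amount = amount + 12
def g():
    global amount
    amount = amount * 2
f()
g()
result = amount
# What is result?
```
40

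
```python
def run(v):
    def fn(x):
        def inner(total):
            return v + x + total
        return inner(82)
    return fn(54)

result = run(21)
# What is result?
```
157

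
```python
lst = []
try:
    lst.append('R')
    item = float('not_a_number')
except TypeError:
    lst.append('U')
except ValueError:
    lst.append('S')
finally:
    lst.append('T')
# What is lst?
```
['R', 'S', 'T']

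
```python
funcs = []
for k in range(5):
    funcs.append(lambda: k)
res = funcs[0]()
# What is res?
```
4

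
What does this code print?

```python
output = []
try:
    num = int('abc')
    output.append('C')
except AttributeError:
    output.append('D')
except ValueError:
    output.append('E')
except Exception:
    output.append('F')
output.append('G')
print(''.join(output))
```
EG

ValueError matches before generic Exception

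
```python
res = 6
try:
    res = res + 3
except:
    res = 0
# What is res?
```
9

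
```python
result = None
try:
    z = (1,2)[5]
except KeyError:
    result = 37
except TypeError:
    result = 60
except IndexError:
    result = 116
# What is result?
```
116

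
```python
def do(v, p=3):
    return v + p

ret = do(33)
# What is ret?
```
36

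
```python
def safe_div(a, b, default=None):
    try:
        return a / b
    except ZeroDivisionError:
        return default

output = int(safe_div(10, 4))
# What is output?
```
2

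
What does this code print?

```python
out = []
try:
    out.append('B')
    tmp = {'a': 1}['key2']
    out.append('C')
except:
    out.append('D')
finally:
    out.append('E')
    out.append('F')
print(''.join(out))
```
BDEF

Code before exception runs, then except, then all of finally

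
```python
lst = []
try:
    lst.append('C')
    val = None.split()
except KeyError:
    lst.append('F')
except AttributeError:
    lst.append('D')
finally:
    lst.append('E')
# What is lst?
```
['C', 'D', 'E']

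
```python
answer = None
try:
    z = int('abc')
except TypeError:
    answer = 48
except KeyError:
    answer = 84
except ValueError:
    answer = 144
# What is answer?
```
144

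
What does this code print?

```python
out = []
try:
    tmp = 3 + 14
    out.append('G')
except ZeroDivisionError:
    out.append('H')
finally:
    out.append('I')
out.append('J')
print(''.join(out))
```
GIJ

finally runs after normal execution too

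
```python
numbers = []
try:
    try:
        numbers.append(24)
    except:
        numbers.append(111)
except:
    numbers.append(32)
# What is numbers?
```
[24]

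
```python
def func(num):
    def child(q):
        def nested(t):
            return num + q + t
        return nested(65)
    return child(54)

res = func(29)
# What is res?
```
148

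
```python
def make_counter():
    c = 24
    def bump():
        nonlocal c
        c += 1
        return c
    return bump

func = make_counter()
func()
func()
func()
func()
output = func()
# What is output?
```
29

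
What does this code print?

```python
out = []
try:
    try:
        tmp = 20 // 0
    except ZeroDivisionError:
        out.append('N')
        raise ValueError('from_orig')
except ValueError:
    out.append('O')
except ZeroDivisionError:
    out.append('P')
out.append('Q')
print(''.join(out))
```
NOQ

ValueError raised and caught, original ZeroDivisionError not re-raised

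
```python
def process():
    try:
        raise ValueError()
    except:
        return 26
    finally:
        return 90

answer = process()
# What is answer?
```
90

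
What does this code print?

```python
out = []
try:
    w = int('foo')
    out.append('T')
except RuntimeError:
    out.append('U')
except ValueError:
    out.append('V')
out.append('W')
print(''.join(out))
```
VW

ValueError is caught by its specific handler, not RuntimeError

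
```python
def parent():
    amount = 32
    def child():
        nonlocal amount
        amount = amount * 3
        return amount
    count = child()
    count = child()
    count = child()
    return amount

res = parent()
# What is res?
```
864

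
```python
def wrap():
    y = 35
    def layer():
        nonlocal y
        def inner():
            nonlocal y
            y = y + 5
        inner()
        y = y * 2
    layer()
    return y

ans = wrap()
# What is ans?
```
80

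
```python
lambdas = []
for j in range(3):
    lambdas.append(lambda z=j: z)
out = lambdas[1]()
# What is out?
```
1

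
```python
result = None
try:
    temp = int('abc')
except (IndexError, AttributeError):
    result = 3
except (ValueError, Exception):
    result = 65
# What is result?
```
65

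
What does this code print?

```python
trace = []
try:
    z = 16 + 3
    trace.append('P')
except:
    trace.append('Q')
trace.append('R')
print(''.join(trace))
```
PR

No exception, try block completes normally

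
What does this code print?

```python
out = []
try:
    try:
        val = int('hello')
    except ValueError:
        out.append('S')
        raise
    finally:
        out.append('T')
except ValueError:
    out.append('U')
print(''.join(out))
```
STU

finally runs before re-raised exception propagates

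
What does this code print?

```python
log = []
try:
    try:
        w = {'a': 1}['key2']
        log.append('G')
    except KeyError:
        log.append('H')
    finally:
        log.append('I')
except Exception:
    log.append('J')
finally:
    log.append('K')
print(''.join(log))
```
HIK

Both finally blocks run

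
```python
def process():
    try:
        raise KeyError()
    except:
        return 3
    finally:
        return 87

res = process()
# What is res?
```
87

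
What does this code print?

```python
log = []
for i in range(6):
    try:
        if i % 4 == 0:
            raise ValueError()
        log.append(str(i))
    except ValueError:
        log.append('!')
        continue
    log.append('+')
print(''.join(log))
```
!1+2+3+!5+

continue in except skips rest of loop body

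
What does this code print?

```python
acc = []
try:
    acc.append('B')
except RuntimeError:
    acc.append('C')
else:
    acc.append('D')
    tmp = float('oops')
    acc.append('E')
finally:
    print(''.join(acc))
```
BD

Try succeeds, else appends 'D', ValueError in else is uncaught, finally prints before exception propagates ('E' never appended)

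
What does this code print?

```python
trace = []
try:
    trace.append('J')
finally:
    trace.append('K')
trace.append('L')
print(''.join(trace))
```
JKL

try/finally without except, no exception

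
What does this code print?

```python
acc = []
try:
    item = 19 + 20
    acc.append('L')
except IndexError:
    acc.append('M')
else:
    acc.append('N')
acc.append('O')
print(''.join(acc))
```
LNO

else block runs when no exception occurs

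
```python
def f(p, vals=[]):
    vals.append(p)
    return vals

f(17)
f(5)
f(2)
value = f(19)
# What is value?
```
[17, 5, 2, 19]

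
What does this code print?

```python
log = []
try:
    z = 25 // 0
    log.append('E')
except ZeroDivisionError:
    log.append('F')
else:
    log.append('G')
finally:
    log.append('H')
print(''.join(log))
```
FH

Exception: except runs, else skipped, finally runs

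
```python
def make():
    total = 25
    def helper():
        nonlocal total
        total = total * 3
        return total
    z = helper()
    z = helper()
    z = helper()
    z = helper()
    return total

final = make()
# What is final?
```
2025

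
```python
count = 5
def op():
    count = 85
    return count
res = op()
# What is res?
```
85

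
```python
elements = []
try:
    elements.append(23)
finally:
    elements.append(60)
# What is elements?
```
[23, 60]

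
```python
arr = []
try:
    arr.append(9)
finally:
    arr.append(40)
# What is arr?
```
[9, 40]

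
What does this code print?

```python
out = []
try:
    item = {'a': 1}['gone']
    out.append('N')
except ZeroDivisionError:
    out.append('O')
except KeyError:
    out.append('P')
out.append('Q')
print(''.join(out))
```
PQ

KeyError is caught by its specific handler, not ZeroDivisionError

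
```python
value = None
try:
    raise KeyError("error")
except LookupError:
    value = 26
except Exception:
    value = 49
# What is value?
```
26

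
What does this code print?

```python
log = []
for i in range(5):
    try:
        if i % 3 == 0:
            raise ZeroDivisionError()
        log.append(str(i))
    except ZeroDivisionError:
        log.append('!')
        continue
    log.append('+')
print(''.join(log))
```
!1+2+!4+

continue in except skips rest of loop body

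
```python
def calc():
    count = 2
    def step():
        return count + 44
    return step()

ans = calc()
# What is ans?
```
46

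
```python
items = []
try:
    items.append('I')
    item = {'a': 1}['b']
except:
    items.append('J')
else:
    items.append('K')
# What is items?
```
['I', 'J']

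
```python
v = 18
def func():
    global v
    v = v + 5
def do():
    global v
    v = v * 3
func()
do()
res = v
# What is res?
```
69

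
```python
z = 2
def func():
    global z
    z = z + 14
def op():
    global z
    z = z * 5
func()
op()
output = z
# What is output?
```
80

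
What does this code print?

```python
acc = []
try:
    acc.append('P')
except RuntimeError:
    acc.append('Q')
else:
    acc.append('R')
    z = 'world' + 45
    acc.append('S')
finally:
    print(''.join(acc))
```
PR

Try succeeds, else appends 'R', TypeError in else is uncaught, finally prints before exception propagates ('S' never appended)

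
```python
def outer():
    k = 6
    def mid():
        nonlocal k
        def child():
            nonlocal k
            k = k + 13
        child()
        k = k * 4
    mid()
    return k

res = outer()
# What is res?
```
76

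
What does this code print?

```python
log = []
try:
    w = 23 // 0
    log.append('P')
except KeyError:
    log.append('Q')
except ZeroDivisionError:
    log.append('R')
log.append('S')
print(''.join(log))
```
RS

ZeroDivisionError is caught by its specific handler, not KeyError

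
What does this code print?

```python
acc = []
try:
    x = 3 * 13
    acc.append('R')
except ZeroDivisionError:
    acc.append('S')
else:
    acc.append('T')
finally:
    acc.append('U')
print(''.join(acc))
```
RTU

else runs before finally when no exception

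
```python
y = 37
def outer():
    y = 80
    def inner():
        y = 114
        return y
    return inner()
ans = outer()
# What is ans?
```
114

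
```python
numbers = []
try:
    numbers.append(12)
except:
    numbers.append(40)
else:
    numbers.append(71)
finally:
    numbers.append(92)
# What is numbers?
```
[12, 71, 92]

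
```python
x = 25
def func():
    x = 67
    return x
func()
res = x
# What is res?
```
25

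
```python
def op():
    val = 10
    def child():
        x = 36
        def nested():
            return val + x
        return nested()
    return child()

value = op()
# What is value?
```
46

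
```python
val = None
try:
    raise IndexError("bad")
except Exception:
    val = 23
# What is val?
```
23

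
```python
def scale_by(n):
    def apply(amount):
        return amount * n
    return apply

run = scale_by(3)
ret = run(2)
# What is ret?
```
6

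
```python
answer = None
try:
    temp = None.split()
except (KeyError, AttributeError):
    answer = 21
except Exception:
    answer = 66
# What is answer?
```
21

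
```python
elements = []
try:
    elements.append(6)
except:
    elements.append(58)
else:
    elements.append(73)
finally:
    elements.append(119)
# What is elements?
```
[6, 73, 119]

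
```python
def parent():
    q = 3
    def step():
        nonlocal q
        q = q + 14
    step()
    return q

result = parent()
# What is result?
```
17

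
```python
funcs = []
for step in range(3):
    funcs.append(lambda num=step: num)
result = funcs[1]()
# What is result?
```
1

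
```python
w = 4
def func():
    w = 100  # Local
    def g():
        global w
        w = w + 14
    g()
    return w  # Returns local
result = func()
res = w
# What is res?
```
18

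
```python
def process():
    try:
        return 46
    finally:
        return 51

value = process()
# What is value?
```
51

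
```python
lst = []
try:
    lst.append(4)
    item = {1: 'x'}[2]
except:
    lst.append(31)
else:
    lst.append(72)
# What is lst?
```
[4, 31]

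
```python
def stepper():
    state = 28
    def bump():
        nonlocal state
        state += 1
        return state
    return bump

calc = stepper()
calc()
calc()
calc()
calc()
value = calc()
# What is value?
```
33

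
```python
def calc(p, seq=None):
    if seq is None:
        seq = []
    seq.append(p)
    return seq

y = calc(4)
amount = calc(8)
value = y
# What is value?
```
[4]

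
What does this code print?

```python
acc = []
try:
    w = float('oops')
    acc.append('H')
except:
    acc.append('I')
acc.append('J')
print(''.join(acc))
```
IJ

Exception raised in try, caught by bare except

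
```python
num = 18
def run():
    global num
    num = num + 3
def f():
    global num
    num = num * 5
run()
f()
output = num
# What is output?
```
105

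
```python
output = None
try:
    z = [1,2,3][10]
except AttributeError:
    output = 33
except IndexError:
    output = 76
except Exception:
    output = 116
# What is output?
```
76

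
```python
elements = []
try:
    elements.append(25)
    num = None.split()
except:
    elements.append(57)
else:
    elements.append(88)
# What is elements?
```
[25, 57]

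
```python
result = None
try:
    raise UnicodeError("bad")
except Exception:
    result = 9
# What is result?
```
9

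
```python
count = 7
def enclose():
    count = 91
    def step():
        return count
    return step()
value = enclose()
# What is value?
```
91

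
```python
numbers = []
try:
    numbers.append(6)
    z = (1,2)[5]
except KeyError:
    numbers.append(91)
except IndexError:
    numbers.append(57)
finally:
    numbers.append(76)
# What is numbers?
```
[6, 57, 76]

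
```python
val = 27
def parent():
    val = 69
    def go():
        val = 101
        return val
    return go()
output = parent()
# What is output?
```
101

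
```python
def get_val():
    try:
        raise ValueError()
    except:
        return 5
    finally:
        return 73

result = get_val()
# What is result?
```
73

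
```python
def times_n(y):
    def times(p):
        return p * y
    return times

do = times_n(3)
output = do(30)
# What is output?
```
90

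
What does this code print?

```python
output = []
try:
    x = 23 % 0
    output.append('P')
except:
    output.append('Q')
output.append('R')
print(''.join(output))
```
QR

Exception raised in try, caught by bare except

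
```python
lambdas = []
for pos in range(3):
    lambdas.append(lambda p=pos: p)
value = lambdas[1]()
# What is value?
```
1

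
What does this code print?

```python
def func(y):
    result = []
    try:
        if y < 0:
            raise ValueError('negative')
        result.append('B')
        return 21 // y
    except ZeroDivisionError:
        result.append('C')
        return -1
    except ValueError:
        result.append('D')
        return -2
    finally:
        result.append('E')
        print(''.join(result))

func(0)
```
BCE

y=0 causes ZeroDivisionError, caught, finally prints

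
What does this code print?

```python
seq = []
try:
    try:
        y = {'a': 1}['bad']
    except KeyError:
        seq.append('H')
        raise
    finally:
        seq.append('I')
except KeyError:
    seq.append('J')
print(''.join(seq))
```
HIJ

finally runs before re-raised exception propagates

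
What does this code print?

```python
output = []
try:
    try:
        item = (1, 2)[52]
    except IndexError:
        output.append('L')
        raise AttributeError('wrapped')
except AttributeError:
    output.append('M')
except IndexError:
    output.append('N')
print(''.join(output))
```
LM

New AttributeError raised, caught by outer AttributeError handler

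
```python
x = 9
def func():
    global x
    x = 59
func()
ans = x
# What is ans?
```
59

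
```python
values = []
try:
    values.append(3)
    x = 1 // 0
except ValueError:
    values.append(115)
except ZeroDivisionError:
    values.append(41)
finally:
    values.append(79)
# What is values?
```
[3, 41, 79]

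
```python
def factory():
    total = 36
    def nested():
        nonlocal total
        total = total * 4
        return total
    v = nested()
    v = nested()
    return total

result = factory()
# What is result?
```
576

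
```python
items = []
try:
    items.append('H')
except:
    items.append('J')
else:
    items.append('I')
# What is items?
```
['H', 'I']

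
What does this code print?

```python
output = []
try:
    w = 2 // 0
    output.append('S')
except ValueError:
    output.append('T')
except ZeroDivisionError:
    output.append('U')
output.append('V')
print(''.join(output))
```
UV

ZeroDivisionError is caught by its specific handler, not ValueError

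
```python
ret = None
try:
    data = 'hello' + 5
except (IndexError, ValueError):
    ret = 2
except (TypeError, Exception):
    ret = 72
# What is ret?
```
72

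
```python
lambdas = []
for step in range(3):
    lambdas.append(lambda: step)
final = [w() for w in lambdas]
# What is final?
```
[2, 2, 2]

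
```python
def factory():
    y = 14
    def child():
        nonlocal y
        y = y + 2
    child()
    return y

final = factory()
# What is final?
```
16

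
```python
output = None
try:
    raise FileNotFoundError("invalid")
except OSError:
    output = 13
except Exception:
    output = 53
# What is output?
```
13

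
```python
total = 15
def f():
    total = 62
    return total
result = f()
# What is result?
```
62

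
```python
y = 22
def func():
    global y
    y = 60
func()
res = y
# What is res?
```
60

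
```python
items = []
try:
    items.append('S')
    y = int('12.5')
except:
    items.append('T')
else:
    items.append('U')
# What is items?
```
['S', 'T']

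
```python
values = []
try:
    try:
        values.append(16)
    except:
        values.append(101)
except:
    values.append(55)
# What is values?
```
[16]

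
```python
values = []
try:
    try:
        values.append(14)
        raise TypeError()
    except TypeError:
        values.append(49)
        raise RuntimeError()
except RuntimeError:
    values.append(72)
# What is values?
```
[14, 49, 72]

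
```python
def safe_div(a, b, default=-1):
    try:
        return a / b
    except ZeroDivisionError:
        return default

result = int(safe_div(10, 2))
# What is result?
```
5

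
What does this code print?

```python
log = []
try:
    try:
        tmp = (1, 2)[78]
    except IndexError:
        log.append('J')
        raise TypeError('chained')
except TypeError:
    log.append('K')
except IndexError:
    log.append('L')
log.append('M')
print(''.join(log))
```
JKM

TypeError raised and caught, original IndexError not re-raised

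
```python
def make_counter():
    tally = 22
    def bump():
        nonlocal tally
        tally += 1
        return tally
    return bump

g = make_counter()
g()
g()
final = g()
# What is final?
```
25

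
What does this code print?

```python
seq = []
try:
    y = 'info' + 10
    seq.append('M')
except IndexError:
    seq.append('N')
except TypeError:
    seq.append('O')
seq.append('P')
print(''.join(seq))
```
OP

TypeError is caught by its specific handler, not IndexError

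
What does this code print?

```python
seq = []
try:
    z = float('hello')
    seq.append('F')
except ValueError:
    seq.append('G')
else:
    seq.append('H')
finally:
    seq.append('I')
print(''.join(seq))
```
GI

Exception: except runs, else skipped, finally runs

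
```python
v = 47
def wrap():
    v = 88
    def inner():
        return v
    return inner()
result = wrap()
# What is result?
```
88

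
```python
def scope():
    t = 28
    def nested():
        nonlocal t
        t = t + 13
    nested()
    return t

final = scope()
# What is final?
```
41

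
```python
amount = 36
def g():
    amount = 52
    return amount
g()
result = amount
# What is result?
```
36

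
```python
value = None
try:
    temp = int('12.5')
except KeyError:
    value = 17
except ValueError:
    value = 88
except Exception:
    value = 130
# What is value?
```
88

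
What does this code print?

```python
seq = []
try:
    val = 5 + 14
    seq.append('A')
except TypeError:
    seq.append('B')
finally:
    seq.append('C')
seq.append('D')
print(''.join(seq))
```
ACD

finally runs after normal execution too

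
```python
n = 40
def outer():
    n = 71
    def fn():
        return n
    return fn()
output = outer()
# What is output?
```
71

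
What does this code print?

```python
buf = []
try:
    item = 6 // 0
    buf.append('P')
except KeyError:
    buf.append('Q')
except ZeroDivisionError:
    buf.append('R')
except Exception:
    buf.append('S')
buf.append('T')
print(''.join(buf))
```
RT

ZeroDivisionError matches before generic Exception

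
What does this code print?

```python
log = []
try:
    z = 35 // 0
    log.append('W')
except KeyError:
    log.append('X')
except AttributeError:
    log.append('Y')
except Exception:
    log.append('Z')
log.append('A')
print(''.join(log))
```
ZA

ZeroDivisionError not specifically caught, falls to Exception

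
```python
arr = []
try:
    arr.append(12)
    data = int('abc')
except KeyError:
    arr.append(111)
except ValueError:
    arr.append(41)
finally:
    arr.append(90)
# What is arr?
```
[12, 41, 90]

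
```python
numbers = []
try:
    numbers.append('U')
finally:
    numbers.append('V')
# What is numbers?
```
['U', 'V']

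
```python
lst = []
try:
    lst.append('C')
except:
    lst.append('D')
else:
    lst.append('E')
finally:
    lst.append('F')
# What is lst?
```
['C', 'E', 'F']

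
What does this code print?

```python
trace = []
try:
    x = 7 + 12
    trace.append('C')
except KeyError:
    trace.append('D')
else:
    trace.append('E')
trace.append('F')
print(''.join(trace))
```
CEF

else block runs when no exception occurs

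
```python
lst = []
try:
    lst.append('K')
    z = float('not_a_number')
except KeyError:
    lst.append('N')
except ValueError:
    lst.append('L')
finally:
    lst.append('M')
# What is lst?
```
['K', 'L', 'M']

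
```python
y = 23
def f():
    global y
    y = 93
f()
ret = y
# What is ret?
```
93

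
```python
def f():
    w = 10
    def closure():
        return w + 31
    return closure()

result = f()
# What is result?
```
41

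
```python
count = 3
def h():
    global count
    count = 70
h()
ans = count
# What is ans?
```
70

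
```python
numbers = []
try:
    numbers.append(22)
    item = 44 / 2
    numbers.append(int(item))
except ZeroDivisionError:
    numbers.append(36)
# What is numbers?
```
[22, 22]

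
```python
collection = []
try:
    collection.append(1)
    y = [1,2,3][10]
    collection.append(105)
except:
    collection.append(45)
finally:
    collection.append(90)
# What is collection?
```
[1, 45, 90]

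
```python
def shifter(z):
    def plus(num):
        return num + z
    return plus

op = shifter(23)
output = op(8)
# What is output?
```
31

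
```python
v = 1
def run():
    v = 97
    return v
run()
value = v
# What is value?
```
1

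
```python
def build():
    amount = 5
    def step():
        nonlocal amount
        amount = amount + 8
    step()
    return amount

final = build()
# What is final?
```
13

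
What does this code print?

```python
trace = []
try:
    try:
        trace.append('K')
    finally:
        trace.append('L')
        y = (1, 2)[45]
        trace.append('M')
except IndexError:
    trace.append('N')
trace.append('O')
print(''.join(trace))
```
KLNO

Exception in inner finally caught by outer except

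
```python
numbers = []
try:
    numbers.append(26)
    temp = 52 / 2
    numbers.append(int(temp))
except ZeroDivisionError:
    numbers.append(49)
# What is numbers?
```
[26, 26]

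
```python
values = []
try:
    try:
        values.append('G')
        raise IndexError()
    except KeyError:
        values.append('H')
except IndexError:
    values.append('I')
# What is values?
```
['G', 'I']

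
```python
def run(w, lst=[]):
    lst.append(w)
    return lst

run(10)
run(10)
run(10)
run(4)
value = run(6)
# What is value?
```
[10, 10, 10, 4, 6]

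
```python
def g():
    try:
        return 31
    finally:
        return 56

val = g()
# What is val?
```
56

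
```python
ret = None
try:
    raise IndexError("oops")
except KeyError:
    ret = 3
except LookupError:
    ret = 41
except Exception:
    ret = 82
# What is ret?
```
41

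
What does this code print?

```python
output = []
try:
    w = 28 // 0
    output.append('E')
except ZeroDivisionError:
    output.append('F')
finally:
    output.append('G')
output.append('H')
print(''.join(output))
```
FGH

finally always runs, even after exception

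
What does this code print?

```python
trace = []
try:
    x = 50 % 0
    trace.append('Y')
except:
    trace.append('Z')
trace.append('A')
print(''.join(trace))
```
ZA

Exception raised in try, caught by bare except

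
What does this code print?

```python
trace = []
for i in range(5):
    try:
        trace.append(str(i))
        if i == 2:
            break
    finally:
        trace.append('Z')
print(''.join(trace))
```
0Z1Z2Z

finally runs even when breaking out of loop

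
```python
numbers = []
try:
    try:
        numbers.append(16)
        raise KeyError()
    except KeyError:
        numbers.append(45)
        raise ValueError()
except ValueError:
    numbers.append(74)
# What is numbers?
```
[16, 45, 74]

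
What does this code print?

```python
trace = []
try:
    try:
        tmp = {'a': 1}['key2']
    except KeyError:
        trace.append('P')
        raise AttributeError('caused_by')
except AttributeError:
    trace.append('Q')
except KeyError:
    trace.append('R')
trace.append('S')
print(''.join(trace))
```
PQS

AttributeError raised and caught, original KeyError not re-raised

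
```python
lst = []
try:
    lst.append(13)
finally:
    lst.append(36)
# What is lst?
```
[13, 36]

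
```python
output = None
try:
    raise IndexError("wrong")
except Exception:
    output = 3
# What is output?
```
3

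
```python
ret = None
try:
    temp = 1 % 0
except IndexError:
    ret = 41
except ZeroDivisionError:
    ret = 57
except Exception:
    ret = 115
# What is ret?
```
57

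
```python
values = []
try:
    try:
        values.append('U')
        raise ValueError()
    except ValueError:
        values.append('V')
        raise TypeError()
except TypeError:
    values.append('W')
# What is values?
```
['U', 'V', 'W']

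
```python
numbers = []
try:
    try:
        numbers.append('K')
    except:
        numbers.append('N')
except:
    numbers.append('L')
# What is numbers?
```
['K']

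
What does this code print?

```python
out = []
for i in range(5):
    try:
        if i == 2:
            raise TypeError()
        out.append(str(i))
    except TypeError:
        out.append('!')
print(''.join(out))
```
01!34

Exception on i=2 caught, loop continues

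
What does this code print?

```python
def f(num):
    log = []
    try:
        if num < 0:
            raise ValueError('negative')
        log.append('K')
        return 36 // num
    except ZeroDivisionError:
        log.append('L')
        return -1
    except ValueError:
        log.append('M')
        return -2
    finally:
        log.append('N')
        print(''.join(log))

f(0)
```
KLN

num=0 causes ZeroDivisionError, caught, finally prints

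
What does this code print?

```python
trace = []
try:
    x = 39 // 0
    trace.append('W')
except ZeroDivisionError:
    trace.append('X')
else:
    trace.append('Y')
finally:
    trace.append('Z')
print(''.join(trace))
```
XZ

Exception: except runs, else skipped, finally runs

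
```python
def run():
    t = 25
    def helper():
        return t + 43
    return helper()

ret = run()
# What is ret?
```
68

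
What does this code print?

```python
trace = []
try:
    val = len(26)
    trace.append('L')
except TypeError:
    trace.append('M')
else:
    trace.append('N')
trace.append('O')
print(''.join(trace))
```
MO

else block skipped when exception is caught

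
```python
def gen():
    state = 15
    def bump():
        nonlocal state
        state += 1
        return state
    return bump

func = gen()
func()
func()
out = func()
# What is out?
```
18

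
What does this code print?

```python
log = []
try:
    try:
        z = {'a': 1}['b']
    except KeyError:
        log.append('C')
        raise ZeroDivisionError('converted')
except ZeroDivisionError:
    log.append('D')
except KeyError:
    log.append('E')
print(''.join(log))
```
CD

New ZeroDivisionError raised, caught by outer ZeroDivisionError handler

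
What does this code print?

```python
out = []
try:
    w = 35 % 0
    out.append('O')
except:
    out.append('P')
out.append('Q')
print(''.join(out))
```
PQ

Exception raised in try, caught by bare except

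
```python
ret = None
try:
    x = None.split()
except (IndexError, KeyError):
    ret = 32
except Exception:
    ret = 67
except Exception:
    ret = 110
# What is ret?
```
67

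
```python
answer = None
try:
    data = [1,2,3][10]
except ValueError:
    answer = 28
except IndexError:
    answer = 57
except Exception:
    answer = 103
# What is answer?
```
57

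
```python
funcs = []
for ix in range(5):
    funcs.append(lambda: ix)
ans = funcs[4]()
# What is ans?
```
4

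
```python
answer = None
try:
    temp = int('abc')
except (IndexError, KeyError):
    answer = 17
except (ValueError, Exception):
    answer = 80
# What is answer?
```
80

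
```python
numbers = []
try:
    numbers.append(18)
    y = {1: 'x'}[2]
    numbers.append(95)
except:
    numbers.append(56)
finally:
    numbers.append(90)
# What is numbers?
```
[18, 56, 90]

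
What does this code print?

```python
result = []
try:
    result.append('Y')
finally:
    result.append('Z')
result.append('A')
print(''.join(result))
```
YZA

try/finally without except, no exception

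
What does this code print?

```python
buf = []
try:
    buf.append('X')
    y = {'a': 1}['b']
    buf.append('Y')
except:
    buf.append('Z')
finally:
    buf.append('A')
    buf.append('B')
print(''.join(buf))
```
XZAB

Code before exception runs, then except, then all of finally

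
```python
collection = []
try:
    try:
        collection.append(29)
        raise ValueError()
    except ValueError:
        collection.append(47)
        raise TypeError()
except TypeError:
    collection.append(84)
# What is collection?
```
[29, 47, 84]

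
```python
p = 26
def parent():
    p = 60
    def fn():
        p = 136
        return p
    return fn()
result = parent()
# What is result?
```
136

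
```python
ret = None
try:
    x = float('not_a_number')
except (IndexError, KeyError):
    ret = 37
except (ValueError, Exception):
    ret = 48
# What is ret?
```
48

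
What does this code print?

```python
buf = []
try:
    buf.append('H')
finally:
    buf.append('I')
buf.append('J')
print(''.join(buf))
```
HIJ

try/finally without except, no exception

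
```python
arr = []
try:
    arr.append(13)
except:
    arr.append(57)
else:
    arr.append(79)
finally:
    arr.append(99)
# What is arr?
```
[13, 79, 99]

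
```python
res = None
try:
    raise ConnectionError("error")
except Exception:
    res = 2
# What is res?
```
2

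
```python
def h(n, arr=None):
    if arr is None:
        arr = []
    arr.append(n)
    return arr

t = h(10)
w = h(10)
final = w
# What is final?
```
[10]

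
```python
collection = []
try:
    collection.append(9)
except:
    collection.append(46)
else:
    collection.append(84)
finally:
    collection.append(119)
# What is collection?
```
[9, 84, 119]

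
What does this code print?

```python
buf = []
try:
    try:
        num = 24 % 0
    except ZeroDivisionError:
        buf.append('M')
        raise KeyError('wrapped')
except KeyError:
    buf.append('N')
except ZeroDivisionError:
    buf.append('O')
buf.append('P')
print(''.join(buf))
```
MNP

KeyError raised and caught, original ZeroDivisionError not re-raised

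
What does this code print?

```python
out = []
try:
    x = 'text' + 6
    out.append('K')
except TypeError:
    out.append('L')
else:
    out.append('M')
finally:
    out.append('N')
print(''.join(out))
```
LN

Exception: except runs, else skipped, finally runs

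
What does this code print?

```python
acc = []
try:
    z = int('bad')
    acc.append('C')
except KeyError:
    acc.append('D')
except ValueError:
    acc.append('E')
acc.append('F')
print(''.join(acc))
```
EF

ValueError is caught by its specific handler, not KeyError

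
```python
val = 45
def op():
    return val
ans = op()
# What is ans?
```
45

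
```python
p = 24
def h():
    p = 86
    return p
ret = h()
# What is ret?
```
86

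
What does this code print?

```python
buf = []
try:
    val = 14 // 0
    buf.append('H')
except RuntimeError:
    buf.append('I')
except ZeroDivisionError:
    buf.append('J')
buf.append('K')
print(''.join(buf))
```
JK

ZeroDivisionError is caught by its specific handler, not RuntimeError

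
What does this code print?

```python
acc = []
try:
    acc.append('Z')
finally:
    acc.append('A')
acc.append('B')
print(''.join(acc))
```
ZAB

try/finally without except, no exception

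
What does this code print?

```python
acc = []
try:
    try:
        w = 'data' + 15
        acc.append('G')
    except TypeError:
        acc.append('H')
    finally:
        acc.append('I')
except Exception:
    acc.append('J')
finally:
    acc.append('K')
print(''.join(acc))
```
HIK

Both finally blocks run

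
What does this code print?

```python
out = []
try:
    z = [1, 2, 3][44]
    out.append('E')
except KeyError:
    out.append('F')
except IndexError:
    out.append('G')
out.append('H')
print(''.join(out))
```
GH

IndexError is caught by its specific handler, not KeyError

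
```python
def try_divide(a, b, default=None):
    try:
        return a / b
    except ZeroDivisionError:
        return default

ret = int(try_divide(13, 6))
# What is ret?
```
2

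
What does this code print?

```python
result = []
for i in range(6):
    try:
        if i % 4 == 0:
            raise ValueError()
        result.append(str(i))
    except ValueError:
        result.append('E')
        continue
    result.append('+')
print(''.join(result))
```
E1+2+3+E5+

continue in except skips rest of loop body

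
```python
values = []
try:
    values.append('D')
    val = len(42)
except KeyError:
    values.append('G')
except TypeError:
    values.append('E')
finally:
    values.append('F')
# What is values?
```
['D', 'E', 'F']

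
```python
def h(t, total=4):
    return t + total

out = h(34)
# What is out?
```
38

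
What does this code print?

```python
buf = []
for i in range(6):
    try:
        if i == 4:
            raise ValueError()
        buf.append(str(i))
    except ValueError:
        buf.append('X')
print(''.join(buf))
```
0123X5

Exception on i=4 caught, loop continues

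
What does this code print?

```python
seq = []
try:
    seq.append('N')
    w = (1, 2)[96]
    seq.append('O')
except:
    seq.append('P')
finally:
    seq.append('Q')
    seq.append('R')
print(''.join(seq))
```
NPQR

Code before exception runs, then except, then all of finally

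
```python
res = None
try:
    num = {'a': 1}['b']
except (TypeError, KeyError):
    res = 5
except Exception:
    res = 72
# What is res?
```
5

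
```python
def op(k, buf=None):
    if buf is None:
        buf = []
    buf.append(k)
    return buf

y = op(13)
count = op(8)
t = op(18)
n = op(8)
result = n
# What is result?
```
[8]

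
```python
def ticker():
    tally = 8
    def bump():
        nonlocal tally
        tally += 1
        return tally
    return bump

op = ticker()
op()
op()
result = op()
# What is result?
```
11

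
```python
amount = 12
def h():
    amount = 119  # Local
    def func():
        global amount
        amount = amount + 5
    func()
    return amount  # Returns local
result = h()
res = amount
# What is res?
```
17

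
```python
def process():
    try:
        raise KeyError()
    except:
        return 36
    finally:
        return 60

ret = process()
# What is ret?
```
60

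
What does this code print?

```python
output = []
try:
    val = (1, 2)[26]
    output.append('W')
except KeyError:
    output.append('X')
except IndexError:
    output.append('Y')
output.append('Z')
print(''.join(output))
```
YZ

IndexError is caught by its specific handler, not KeyError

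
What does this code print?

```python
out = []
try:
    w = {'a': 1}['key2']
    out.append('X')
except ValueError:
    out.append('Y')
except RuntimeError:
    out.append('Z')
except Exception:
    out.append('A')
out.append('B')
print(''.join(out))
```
AB

KeyError not specifically caught, falls to Exception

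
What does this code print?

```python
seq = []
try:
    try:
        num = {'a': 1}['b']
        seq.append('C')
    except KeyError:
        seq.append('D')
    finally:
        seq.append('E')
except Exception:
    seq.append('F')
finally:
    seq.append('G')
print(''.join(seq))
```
DEG

Both finally blocks run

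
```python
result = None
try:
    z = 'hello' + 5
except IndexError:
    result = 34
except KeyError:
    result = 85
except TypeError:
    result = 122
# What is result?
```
122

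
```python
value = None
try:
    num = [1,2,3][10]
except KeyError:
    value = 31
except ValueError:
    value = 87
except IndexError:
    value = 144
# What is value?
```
144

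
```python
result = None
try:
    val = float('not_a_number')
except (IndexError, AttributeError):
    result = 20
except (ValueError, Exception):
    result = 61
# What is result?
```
61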